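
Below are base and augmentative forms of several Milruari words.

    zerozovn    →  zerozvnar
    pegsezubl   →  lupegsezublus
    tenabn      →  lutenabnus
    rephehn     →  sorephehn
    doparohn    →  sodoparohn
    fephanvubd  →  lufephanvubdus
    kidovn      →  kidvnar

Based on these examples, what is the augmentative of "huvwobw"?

tenabn and doparohn both end in -n yet inflect differently (lutenabnus, sodoparohn), so the final letter is not what conditions the rule; the second-to-last letter is.
"huvwobw" has second-to-last letter 'b'. The stems whose second-to-last letter is 'b' (tenabn → lutenabnus, fephanvubd → lufephanvubdus, pegsezubl → lupegsezublus) add lu- … -us around the stem.
The other patterns: stems whose second-to-last letter is 'h' add the prefix so-; stems whose second-to-last letter is 'v' delete the last vowel and add -ar.
So huvwobw → luhuvwobwus.

luhuvwobwus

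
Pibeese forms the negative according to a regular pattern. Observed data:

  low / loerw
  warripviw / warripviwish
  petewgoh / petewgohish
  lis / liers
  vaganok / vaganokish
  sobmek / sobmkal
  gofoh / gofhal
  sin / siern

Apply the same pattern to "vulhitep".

vulhitepish

"vulhitep" has 3 vowels. The stems with 3 vowels (vaganok → vaganokish, petewgoh → petewgohish, warripviw → warripviwish) add -ish.
So vulhitep → vulhitepish.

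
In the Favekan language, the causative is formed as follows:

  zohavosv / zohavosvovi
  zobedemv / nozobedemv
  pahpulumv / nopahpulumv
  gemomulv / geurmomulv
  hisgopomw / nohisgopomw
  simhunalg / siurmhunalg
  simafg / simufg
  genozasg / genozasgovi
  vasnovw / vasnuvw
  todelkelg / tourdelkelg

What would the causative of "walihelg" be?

waurlihelg

zobedemv and gemomulv both end in -v yet inflect differently (nozobedemv, geurmomulv), so the final letter is not what conditions the rule; the second-to-last letter is.
"walihelg" has second-to-last letter 'l'. The stems whose second-to-last letter is 'l' (todelkelg → tourdelkelg, simhunalg → siurmhunalg, gemomulv → geurmomulv) insert -ur- after the first vowel.
The other patterns: stems whose second-to-last letter is 'm' add the prefix no-; stems whose second-to-last letter is 's' add -ovi; stems whose second-to-last letter is 'f' or 'v' change the last vowel to 'u'.
So walihelg → waurlihelg.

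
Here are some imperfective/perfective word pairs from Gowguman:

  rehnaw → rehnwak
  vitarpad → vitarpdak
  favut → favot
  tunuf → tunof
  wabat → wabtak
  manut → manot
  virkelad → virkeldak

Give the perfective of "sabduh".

sabdoh

"sabduh" has last vowel 'u'. The stems whose last vowel is 'u' (manut → manot, tunuf → tunof, favut → favot) change the last vowel to 'o'.
The other pattern: stems whose last vowel is 'a' delete the last vowel and add -ak.
So sabduh → sabdoh.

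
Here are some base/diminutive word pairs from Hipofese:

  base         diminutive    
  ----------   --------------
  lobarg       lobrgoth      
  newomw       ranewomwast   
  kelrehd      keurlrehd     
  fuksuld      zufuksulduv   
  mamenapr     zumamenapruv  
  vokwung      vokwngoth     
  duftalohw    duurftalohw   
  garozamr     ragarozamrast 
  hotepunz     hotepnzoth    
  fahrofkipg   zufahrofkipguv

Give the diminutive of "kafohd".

newomw and duftalohw both end in -w yet inflect differently (ranewomwast, duurftalohw), so the final letter is not what conditions the rule; the second-to-last letter is.
"kafohd" has second-to-last letter 'h'. The stems whose second-to-last letter is 'h' (duftalohw → duurftalohw, kelrehd → keurlrehd) insert -ur- after the first vowel.
So kafohd → kaurfohd.

kaurfohd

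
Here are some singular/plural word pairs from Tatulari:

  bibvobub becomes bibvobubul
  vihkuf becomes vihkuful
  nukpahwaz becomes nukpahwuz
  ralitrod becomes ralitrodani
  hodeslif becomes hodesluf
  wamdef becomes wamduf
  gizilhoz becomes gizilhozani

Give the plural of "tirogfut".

tirogfutul

vihkuf and hodeslif both end in -f yet inflect differently (vihkuful, hodesluf), so the final letter is not what conditions the rule; the last vowel is.
"tirogfut" has last vowel 'u'. The stems whose last vowel is 'u' (bibvobub → bibvobubul, vihkuf → vihkuful) add -ul.
The other patterns: stems whose last vowel is 'o' add -ani; stems whose last vowel is 'a', 'e' or 'i' change the last vowel to 'u'.
So tirogfut → tirogfutul.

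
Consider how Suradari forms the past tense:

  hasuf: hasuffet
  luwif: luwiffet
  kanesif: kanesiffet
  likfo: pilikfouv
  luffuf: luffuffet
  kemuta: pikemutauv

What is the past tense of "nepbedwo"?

"nepbedwo" ends in -o. The one such stem in the data (likfo → pilikfouv) adds pi- … -uv around the stem, so the same rule applies.
The other pattern: stems ending in -f double the final consonant and add -et.
So nepbedwo → pinepbedwouv.

pinepbedwouv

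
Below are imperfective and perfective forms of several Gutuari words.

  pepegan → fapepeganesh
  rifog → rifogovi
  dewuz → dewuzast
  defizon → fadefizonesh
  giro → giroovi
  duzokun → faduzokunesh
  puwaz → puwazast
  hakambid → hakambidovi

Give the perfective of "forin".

faforinesh

pepegan and puwaz both have last vowel 'a' yet inflect differently (fapepeganesh, puwazast), so the last vowel is not what conditions the rule; the final letter is.
"forin" ends in -n. The stems ending in -n (defizon → fadefizonesh, duzokun → faduzokunesh, pepegan → fapepeganesh) add fa- … -esh around the stem.
So forin → faforinesh.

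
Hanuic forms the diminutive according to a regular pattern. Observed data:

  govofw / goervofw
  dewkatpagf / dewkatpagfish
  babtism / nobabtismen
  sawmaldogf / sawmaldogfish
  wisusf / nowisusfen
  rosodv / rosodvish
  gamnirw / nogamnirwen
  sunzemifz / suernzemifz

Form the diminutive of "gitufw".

dewkatpagf and wisusf both end in -f yet inflect differently (dewkatpagfish, nowisusfen), so the final letter is not what conditions the rule; the second-to-last letter is.
"gitufw" has second-to-last letter 'f'. The stems whose second-to-last letter is 'f' (govofw → goervofw, sunzemifz → suernzemifz) insert -er- after the first vowel.
So gitufw → giertufw.

giertufw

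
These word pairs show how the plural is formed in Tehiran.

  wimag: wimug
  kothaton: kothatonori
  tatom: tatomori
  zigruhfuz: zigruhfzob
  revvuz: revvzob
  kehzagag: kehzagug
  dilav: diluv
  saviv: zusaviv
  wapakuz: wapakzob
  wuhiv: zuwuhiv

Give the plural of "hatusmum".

hatusmmob

saviv and dilav both end in -v yet inflect differently (zusaviv, diluv), so the final letter is not what conditions the rule; the last vowel is.
"hatusmum" has last vowel 'u'. The stems whose last vowel is 'u' (wapakuz → wapakzob, zigruhfuz → zigruhfzob, revvuz → revvzob) delete the last vowel and add -ob.
The other patterns: stems whose last vowel is 'o' add -ori; stems whose last vowel is 'i' add the prefix zu-; stems whose last vowel is 'a' change the last vowel to 'u'.
So hatusmum → hatusmmob.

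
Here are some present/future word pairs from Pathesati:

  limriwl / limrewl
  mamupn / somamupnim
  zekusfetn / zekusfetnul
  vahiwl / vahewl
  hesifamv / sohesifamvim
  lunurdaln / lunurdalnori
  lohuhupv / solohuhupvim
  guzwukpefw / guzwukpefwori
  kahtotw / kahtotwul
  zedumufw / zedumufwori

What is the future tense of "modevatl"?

mamupn and lunurdaln both end in -n yet inflect differently (somamupnim, lunurdalnori), so the final letter is not what conditions the rule; the second-to-last letter is.
"modevatl" has second-to-last letter 't'. The stems whose second-to-last letter is 't' (zekusfetn → zekusfetnul, kahtotw → kahtotwul) add -ul.
So modevatl → modevatlul.

modevatlul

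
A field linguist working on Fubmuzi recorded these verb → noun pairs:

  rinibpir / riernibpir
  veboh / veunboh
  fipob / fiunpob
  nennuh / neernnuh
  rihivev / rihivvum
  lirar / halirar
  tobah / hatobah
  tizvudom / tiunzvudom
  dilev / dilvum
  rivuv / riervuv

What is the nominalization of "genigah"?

nennuh and veboh both end in -h yet inflect differently (neernnuh, veunboh), so the final letter is not what conditions the rule; the last vowel is.
"genigah" has last vowel 'a'. The stems whose last vowel is 'a' (lirar → halirar, tobah → hatobah) add the prefix ha-.
So genigah → hagenigah.

hagenigah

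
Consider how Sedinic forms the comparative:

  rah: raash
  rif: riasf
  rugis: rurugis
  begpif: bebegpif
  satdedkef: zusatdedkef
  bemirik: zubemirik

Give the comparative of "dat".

daast

rif and begpif both end in -f yet inflect differently (riasf, bebegpif), so the final letter is not what conditions the rule; the number of vowels is.
"dat" has 1 vowel. The stems with 1 vowel (rah → raash, rif → riasf) insert -as- after the first vowel.
The other patterns: stems with 2 vowels repeat the first consonant+vowel as a prefix; stems with 3 vowels add the prefix zu-.
So dat → daast.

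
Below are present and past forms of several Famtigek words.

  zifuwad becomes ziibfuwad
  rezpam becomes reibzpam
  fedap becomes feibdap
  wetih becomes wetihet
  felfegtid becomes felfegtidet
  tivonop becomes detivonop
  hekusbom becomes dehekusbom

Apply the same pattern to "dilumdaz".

diiblumdaz

zifuwad and felfegtid both end in -d yet inflect differently (ziibfuwad, felfegtidet), so the final letter is not what conditions the rule; the last vowel is.
"dilumdaz" has last vowel 'a'. The stems whose last vowel is 'a' (zifuwad → ziibfuwad, rezpam → reibzpam, fedap → feibdap) insert -ib- after the first vowel.
The other patterns: stems whose last vowel is 'i' add -et; stems whose last vowel is 'o' add the prefix de-.
So dilumdaz → diiblumdaz.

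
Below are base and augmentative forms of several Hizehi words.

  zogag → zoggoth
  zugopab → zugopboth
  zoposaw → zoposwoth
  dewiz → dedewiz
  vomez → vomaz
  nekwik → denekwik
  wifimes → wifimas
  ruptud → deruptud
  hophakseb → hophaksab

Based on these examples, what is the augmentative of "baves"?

bavas

zugopab and hophakseb both end in -b yet inflect differently (zugopboth, hophaksab), so the final letter is not what conditions the rule; the last vowel is.
"baves" has last vowel 'e'. The stems whose last vowel is 'e' (hophakseb → hophaksab, vomez → vomaz, wifimes → wifimas) change the last vowel to 'a'.
The other patterns: stems whose last vowel is 'a' delete the last vowel and add -oth; stems whose last vowel is 'i' or 'u' add the prefix de-.
So baves → bavas.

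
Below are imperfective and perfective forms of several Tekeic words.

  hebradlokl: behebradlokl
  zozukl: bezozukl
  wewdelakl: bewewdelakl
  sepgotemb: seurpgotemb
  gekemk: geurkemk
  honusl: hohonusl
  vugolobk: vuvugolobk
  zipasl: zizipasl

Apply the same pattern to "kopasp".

kokopasp

hebradlokl and honusl both end in -l yet inflect differently (behebradlokl, hohonusl), so the final letter is not what conditions the rule; the second-to-last letter is.
"kopasp" has second-to-last letter 's'. The stems whose second-to-last letter is 's' (honusl → hohonusl, zipasl → zizipasl) repeat the first consonant+vowel as a prefix.
The other patterns: stems whose second-to-last letter is 'k' add the prefix be-; stems whose second-to-last letter is 'm' insert -ur- after the first vowel.
So kopasp → kokopasp.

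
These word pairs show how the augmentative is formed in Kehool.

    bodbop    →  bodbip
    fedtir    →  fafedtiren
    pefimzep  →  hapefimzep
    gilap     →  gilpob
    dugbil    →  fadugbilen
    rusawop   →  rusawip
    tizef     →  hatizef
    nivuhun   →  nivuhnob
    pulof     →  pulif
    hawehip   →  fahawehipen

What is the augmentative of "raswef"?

haraswef

bodbop and hawehip both end in -p yet inflect differently (bodbip, fahawehipen), so the final letter is not what conditions the rule; the last vowel is.
"raswef" has last vowel 'e'. The stems whose last vowel is 'e' (tizef → hatizef, pefimzep → hapefimzep) add the prefix ha-.
The other patterns: stems whose last vowel is 'o' change the last vowel to 'i'; stems whose last vowel is 'i' add fa- … -en around the stem; stems whose last vowel is 'a' or 'u' delete the last vowel and add -ob.
So raswef → haraswef.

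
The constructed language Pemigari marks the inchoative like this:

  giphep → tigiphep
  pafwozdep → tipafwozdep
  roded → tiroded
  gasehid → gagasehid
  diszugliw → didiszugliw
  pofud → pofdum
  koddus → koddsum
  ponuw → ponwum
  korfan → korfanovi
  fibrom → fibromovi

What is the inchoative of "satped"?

tisatped

"satped" has last vowel 'e'. The stems whose last vowel is 'e' (giphep → tigiphep, pafwozdep → tipafwozdep, roded → tiroded) add the prefix ti-.
The other patterns: stems whose last vowel is 'i' repeat the first consonant+vowel as a prefix; stems whose last vowel is 'u' delete the last vowel and add -um; stems whose last vowel is 'a' or 'o' add -ovi.
So satped → tisatped.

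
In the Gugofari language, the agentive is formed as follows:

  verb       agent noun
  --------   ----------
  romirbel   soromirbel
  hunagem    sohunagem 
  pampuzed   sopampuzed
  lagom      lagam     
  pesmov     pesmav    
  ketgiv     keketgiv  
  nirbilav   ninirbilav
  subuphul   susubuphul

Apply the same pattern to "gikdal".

gigikdal

"gikdal" has last vowel 'a'. The one such stem in the data (nirbilav → ninirbilav) repeats the first consonant+vowel as a prefix (as do ketgiv, subuphul), so the same rule applies.
The other patterns: stems whose last vowel is 'e' add the prefix so-; stems whose last vowel is 'o' change the last vowel to 'a'.
So gikdal → gigikdal.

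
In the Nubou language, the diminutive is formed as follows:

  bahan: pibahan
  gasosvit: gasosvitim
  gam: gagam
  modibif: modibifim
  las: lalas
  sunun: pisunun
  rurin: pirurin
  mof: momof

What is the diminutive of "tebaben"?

tebabenim

"tebaben" has 3 vowels. The stems with 3 vowels (modibif → modibifim, gasosvit → gasosvitim) add -im.
So tebaben → tebabenim.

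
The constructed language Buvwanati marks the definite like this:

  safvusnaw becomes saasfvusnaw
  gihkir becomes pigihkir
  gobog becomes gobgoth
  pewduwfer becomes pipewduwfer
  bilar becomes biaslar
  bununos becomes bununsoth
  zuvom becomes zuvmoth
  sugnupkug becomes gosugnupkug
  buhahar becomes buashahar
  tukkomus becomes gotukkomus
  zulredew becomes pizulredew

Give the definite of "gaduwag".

zulredew and safvusnaw both end in -w yet inflect differently (pizulredew, saasfvusnaw), so the final letter is not what conditions the rule; the last vowel is.
"gaduwag" has last vowel 'a'. The stems whose last vowel is 'a' (safvusnaw → saasfvusnaw, bilar → biaslar, buhahar → buashahar) insert -as- after the first vowel.
So gaduwag → gaasduwag.

gaasduwag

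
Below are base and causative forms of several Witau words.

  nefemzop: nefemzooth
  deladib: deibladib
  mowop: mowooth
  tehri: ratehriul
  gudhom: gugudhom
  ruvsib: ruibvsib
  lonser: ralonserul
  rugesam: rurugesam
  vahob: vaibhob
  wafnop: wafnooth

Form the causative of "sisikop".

vahob and gudhom both have last vowel 'o' yet inflect differently (vaibhob, gugudhom), so the last vowel is not what conditions the rule; the final letter is.
"sisikop" ends in -p. The stems ending in -p (nefemzop → nefemzooth, mowop → mowooth, wafnop → wafnooth) drop the final letter and add -oth.
So sisikop → sisikooth.

sisikooth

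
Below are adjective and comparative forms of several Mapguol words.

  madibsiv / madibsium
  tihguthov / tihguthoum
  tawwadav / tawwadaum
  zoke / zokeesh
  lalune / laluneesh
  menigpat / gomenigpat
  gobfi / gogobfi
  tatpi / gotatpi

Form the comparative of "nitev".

niteum

tawwadav and menigpat both have last vowel 'a' yet inflect differently (tawwadaum, gomenigpat), so the last vowel is not what conditions the rule; the final letter is.
"nitev" ends in -v. The stems ending in -v (madibsiv → madibsium, tihguthov → tihguthoum, tawwadav → tawwadaum) drop the final letter and add -um.
The other patterns: stems ending in -e add -esh; stems ending in -i or -t add the prefix go-.
So nitev → niteum.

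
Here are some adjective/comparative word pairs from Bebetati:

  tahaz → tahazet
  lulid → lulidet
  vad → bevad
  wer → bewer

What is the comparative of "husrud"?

husrudet

vad and lulid both end in -d yet inflect differently (bevad, lulidet), so the final letter is not what conditions the rule; the number of vowels is.
"husrud" has 2 vowels. The stems with 2 vowels (lulid → lulidet, tahaz → tahazet) add -et.
The other pattern: stems with 1 vowel add the prefix be-.
So husrud → husrudet.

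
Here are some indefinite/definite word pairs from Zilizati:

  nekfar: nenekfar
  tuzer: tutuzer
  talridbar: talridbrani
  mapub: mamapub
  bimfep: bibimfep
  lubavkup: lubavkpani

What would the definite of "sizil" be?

sisizil

talridbar and nekfar both end in -r yet inflect differently (talridbrani, nenekfar), so the final letter is not what conditions the rule; the number of vowels is.
"sizil" has 2 vowels. The stems with 2 vowels (nekfar → nenekfar, bimfep → bibimfep, tuzer → tutuzer) repeat the first consonant+vowel as a prefix.
So sizil → sisizil.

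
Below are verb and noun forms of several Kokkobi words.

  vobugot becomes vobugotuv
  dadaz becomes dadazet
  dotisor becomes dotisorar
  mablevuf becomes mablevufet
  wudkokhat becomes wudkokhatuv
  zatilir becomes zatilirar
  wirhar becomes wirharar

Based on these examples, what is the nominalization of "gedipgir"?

wirhar and wudkokhat both have last vowel 'a' yet inflect differently (wirharar, wudkokhatuv), so the last vowel is not what conditions the rule; the final letter is.
"gedipgir" ends in -r. The stems ending in -r (dotisor → dotisorar, zatilir → zatilirar, wirhar → wirharar) add -ar.
So gedipgir → gedipgirar.

gedipgirar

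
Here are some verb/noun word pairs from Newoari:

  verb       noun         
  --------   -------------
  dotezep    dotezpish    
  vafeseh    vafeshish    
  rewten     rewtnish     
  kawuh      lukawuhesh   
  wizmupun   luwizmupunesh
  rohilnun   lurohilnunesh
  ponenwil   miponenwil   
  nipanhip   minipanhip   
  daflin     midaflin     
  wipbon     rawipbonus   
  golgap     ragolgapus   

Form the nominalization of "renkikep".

"renkikep" has last vowel 'e'. The stems whose last vowel is 'e' (dotezep → dotezpish, vafeseh → vafeshish, rewten → rewtnish) delete the last vowel and add -ish.
The other patterns: stems whose last vowel is 'u' add lu- … -esh around the stem; stems whose last vowel is 'i' add the prefix mi-; stems whose last vowel is 'a' or 'o' add ra- … -us around the stem.
So renkikep → renkikpish.

renkikpish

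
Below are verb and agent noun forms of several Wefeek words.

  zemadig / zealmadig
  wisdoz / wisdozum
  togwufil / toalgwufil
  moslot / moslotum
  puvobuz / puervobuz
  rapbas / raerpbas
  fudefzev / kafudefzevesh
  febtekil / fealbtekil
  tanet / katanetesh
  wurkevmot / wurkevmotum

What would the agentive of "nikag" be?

nierkag

tanet and moslot both end in -t yet inflect differently (katanetesh, moslotum), so the final letter is not what conditions the rule; the last vowel is.
"nikag" has last vowel 'a'. The one such stem in the data (rapbas → raerpbas) inserts -er- after the first vowel (as does puvobuz), so the same rule applies.
So nikag → nierkag.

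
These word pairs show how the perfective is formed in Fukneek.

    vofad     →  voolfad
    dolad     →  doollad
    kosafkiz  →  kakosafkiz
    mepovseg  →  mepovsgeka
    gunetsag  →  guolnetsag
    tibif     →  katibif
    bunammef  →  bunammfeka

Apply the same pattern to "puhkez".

puhkzeka

gunetsag and mepovseg both end in -g yet inflect differently (guolnetsag, mepovsgeka), so the final letter is not what conditions the rule; the last vowel is.
"puhkez" has last vowel 'e'. The stems whose last vowel is 'e' (mepovseg → mepovsgeka, bunammef → bunammfeka) delete the last vowel and add -eka.
The other patterns: stems whose last vowel is 'a' insert -ol- after the first vowel; stems whose last vowel is 'i' add the prefix ka-.
So puhkez → puhkzeka.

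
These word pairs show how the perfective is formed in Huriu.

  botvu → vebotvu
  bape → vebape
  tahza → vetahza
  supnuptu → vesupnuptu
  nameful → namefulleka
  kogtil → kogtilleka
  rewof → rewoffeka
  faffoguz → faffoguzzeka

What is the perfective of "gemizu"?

vegemizu

botvu and nameful both have last vowel 'u' yet inflect differently (vebotvu, namefulleka), so the last vowel is not what conditions the rule; whether the stem ends in a vowel or a consonant is.
"gemizu" ends in a vowel. The stems ending in a vowel (botvu → vebotvu, bape → vebape, tahza → vetahza) add the prefix ve-.
The other pattern: stems ending in a consonant double the final consonant and add -eka.
So gemizu → vegemizu.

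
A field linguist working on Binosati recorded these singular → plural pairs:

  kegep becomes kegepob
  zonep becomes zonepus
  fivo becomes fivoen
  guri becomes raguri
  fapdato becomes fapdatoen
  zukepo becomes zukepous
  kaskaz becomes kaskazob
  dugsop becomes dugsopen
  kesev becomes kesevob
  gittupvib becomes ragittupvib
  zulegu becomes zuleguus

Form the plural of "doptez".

doptezen

"doptez" begins with d-. The one such stem in the data (dugsop → dugsopen) adds -en, so the same rule applies.
So doptez → doptezen.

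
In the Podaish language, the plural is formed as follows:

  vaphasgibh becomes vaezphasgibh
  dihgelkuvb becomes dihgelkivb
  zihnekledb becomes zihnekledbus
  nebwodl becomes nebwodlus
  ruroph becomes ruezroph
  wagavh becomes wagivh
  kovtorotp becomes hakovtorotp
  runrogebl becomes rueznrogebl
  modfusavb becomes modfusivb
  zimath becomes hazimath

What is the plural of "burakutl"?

zimath and wagavh both end in -h yet inflect differently (hazimath, wagivh), so the final letter is not what conditions the rule; the second-to-last letter is.
"burakutl" has second-to-last letter 't'. The stems whose second-to-last letter is 't' (kovtorotp → hakovtorotp, zimath → hazimath) add the prefix ha-.
So burakutl → haburakutl.

haburakutl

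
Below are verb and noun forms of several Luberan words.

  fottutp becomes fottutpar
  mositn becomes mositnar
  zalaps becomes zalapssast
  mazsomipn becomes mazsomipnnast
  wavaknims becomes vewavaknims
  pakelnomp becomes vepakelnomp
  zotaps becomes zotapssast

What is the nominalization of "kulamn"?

vekulamn

zotaps and wavaknims both end in -s yet inflect differently (zotapssast, vewavaknims), so the final letter is not what conditions the rule; the second-to-last letter is.
"kulamn" has second-to-last letter 'm'. The stems whose second-to-last letter is 'm' (wavaknims → vewavaknims, pakelnomp → vepakelnomp) add the prefix ve-.
The other patterns: stems whose second-to-last letter is 'p' double the final consonant and add -ast; stems whose second-to-last letter is 't' add -ar.
So kulamn → vekulamn.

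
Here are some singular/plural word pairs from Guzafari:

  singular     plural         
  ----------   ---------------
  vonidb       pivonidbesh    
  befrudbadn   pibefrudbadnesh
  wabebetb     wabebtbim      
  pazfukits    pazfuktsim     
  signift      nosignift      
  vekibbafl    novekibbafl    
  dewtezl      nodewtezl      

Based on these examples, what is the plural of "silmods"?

"silmods" has second-to-last letter 'd'. The stems whose second-to-last letter is 'd' (vonidb → pivonidbesh, befrudbadn → pibefrudbadnesh) add pi- … -esh around the stem.
The other patterns: stems whose second-to-last letter is 't' delete the last vowel and add -im; stems whose second-to-last letter is 'f' or 'z' add the prefix no-.
So silmods → pisilmodsesh.

pisilmodsesh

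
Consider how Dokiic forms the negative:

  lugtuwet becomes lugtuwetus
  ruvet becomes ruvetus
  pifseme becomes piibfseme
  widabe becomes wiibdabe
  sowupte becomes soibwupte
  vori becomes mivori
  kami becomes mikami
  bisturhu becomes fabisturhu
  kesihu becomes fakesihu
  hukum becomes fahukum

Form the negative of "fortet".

fortetus

lugtuwet and pifseme both have last vowel 'e' yet inflect differently (lugtuwetus, piibfseme), so the last vowel is not what conditions the rule; the final letter is.
"fortet" ends in -t. The stems ending in -t (lugtuwet → lugtuwetus, ruvet → ruvetus) add -us.
So fortet → fortetus.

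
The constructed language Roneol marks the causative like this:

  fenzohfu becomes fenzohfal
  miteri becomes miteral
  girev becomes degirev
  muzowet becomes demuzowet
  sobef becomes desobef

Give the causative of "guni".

muzowet and miteri both begin with m- yet inflect differently (demuzowet, miteral), so the first letter is not what conditions the rule; whether the stem ends in a vowel or a consonant is.
"guni" ends in a vowel. The stems ending in a vowel (fenzohfu → fenzohfal, miteri → miteral) drop the final letter and add -al.
So guni → gunal.

gunal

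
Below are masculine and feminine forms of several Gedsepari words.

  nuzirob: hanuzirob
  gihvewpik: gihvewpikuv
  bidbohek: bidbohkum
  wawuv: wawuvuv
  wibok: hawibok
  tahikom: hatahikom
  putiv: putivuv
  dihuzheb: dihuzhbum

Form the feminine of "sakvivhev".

sakvivhvum

"sakvivhev" has last vowel 'e'. The stems whose last vowel is 'e' (dihuzheb → dihuzhbum, bidbohek → bidbohkum) delete the last vowel and add -um.
The other patterns: stems whose last vowel is 'o' add the prefix ha-; stems whose last vowel is 'i' or 'u' add -uv.
So sakvivhev → sakvivhvum.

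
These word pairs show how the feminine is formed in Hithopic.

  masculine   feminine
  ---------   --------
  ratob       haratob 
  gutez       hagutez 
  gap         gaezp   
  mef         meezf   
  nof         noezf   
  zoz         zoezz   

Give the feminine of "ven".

gutez and zoz both end in -z yet inflect differently (hagutez, zoezz), so the final letter is not what conditions the rule; the number of vowels is.
"ven" has 1 vowel. The stems with 1 vowel (gap → gaezp, mef → meezf, nof → noezf) insert -ez- after the first vowel.
The other pattern: stems with 2 vowels add the prefix ha-.
So ven → veezn.

veezn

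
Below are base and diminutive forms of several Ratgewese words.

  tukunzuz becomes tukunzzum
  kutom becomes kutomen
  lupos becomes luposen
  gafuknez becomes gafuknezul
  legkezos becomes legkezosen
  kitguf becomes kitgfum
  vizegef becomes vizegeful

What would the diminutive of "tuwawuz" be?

tuwawzum

kitguf and vizegef both end in -f yet inflect differently (kitgfum, vizegeful), so the final letter is not what conditions the rule; the last vowel is.
"tuwawuz" has last vowel 'u'. The stems whose last vowel is 'u' (tukunzuz → tukunzzum, kitguf → kitgfum) delete the last vowel and add -um.
The other patterns: stems whose last vowel is 'o' add -en; stems whose last vowel is 'e' add -ul.
So tuwawuz → tuwawzum.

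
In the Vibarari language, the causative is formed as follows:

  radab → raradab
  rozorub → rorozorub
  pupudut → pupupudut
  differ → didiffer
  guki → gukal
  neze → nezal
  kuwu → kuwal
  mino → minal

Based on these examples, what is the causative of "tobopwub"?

totobopwub

differ and neze both have last vowel 'e' yet inflect differently (didiffer, nezal), so the last vowel is not what conditions the rule; whether the stem ends in a vowel or a consonant is.
"tobopwub" ends in a consonant. The stems ending in a consonant (radab → raradab, rozorub → rorozorub, pupudut → pupupudut) repeat the first consonant+vowel as a prefix.
The other pattern: stems ending in a vowel drop the final letter and add -al.
So tobopwub → totobopwub.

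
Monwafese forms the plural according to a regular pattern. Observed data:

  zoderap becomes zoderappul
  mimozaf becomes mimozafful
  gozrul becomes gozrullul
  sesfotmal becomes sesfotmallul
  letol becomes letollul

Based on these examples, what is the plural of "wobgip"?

wobgippul

Every pair shown (zoderap → zoderappul, mimozaf → mimozafful, gozrul → gozrullul, …) follows the same rule: double the final consonant and add -ul.
So wobgip → wobgippul.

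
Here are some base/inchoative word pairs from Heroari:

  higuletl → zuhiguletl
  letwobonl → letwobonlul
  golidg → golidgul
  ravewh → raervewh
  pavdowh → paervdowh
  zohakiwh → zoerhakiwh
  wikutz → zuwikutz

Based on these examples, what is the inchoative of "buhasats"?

zubuhasats

"buhasats" has second-to-last letter 't'. The stems whose second-to-last letter is 't' (higuletl → zuhiguletl, wikutz → zuwikutz) add the prefix zu-.
So buhasats → zubuhasats.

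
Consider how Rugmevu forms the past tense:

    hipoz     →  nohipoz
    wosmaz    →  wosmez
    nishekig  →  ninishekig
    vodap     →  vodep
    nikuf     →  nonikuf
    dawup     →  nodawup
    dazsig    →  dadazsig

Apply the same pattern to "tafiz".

"tafiz" has last vowel 'i'. The stems whose last vowel is 'i' (nishekig → ninishekig, dazsig → dadazsig) repeat the first consonant+vowel as a prefix.
So tafiz → tatafiz.

tatafiz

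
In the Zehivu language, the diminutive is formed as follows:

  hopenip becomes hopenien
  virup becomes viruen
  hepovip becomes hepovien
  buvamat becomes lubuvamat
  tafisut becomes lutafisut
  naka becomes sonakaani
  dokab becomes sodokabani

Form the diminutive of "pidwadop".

virup and tafisut both have last vowel 'u' yet inflect differently (viruen, lutafisut), so the last vowel is not what conditions the rule; the final letter is.
"pidwadop" ends in -p. The stems ending in -p (hopenip → hopenien, virup → viruen, hepovip → hepovien) drop the final letter and add -en.
The other patterns: stems ending in -t add the prefix lu-; stems ending in -a or -b add so- … -ani around the stem.
So pidwadop → pidwadoen.

pidwadoen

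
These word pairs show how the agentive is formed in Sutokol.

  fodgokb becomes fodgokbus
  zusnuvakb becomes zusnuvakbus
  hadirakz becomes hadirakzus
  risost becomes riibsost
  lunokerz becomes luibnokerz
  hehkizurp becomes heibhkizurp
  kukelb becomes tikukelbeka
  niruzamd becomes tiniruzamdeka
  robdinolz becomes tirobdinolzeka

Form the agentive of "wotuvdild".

hadirakz and lunokerz both end in -z yet inflect differently (hadirakzus, luibnokerz), so the final letter is not what conditions the rule; the second-to-last letter is.
"wotuvdild" has second-to-last letter 'l'. The stems whose second-to-last letter is 'l' (kukelb → tikukelbeka, robdinolz → tirobdinolzeka) add ti- … -eka around the stem.
So wotuvdild → tiwotuvdildeka.

tiwotuvdildeka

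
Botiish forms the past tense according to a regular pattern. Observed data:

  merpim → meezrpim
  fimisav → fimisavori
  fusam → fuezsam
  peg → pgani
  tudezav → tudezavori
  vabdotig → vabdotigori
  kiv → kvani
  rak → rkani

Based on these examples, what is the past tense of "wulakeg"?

kiv and tudezav both end in -v yet inflect differently (kvani, tudezavori), so the final letter is not what conditions the rule; the number of vowels is.
"wulakeg" has 3 vowels. The stems with 3 vowels (tudezav → tudezavori, fimisav → fimisavori, vabdotig → vabdotigori) add -ori.
So wulakeg → wulakegori.

wulakegori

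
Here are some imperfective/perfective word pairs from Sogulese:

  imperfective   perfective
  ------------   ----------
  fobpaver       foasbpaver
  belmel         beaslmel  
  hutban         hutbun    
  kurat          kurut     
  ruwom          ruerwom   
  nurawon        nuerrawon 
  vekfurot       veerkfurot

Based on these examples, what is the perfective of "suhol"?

hutban and nurawon both end in -n yet inflect differently (hutbun, nuerrawon), so the final letter is not what conditions the rule; the last vowel is.
"suhol" has last vowel 'o'. The stems whose last vowel is 'o' (ruwom → ruerwom, nurawon → nuerrawon, vekfurot → veerkfurot) insert -er- after the first vowel.
The other patterns: stems whose last vowel is 'e' insert -as- after the first vowel; stems whose last vowel is 'a' change the last vowel to 'u'.
So suhol → suerhol.

suerhol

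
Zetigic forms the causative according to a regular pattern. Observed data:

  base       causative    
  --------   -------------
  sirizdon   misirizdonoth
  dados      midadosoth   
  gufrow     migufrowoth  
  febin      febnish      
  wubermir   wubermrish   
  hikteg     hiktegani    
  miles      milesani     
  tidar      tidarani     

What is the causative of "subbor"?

sirizdon and febin both end in -n yet inflect differently (misirizdonoth, febnish), so the final letter is not what conditions the rule; the last vowel is.
"subbor" has last vowel 'o'. The stems whose last vowel is 'o' (sirizdon → misirizdonoth, dados → midadosoth, gufrow → migufrowoth) add mi- … -oth around the stem.
The other patterns: stems whose last vowel is 'i' delete the last vowel and add -ish; stems whose last vowel is 'a' or 'e' add -ani.
So subbor → misubboroth.

misubboroth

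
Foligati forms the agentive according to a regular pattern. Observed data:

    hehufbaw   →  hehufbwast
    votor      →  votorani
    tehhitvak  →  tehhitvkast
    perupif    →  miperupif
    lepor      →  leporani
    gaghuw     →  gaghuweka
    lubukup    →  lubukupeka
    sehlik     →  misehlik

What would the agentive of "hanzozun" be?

"hanzozun" has last vowel 'u'. The stems whose last vowel is 'u' (gaghuw → gaghuweka, lubukup → lubukupeka) add -eka.
The other patterns: stems whose last vowel is 'a' delete the last vowel and add -ast; stems whose last vowel is 'o' add -ani; stems whose last vowel is 'i' add the prefix mi-.
So hanzozun → hanzozuneka.

hanzozuneka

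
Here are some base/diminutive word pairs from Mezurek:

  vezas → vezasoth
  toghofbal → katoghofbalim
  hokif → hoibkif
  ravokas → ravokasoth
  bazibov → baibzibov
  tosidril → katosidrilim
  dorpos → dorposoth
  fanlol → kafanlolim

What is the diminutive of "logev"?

loibgev

fanlol and dorpos both have last vowel 'o' yet inflect differently (kafanlolim, dorposoth), so the last vowel is not what conditions the rule; the final letter is.
"logev" ends in -v. The one such stem in the data (bazibov → baibzibov) inserts -ib- after the first vowel (as does hokif), so the same rule applies.
So logev → loibgev.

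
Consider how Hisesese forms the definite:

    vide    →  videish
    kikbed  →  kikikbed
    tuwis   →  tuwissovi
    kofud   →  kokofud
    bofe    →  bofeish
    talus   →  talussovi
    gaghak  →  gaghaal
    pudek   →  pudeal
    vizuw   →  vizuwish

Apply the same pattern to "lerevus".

bofe and pudek both have last vowel 'e' yet inflect differently (bofeish, pudeal), so the last vowel is not what conditions the rule; the final letter is.
"lerevus" ends in -s. The stems ending in -s (talus → talussovi, tuwis → tuwissovi) double the final consonant and add -ovi.
The other patterns: stems ending in -e or -w add -ish; stems ending in -k drop the final letter and add -al; stems ending in -d repeat the first consonant+vowel as a prefix.
So lerevus → lerevussovi.

lerevussovi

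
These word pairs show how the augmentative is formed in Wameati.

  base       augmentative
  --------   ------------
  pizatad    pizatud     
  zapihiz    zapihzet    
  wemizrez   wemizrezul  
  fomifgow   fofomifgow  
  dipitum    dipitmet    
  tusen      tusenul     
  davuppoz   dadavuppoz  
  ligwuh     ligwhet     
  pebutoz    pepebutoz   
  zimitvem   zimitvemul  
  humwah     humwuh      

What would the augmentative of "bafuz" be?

pebutoz and wemizrez both end in -z yet inflect differently (pepebutoz, wemizrezul), so the final letter is not what conditions the rule; the last vowel is.
"bafuz" has last vowel 'u'. The stems whose last vowel is 'u' (ligwuh → ligwhet, dipitum → dipitmet) delete the last vowel and add -et.
So bafuz → bafzet.

bafzet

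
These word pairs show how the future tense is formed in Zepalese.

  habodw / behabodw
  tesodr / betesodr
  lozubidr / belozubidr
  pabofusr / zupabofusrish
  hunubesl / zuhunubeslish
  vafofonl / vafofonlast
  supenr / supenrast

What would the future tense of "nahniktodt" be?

benahniktodt

tesodr and pabofusr both end in -r yet inflect differently (betesodr, zupabofusrish), so the final letter is not what conditions the rule; the second-to-last letter is.
"nahniktodt" has second-to-last letter 'd'. The stems whose second-to-last letter is 'd' (habodw → behabodw, tesodr → betesodr, lozubidr → belozubidr) add the prefix be-.
So nahniktodt → benahniktodt.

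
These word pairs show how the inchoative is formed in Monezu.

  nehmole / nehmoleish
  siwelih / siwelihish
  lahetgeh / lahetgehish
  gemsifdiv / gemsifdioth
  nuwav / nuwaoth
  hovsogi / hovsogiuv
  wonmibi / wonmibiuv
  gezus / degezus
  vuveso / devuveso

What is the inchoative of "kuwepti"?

"kuwepti" ends in -i. The stems ending in -i (hovsogi → hovsogiuv, wonmibi → wonmibiuv) add -uv.
So kuwepti → kuweptiuv.

kuweptiuv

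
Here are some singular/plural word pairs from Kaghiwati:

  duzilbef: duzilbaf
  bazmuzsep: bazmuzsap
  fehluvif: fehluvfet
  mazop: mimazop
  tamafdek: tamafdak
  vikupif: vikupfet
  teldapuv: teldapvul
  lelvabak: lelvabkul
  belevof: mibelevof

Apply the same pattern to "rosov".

"rosov" has last vowel 'o'. The stems whose last vowel is 'o' (belevof → mibelevof, mazop → mimazop) add the prefix mi-.
The other patterns: stems whose last vowel is 'i' delete the last vowel and add -et; stems whose last vowel is 'a' or 'u' delete the last vowel and add -ul; stems whose last vowel is 'e' change the last vowel to 'a'.
So rosov → mirosov.

mirosov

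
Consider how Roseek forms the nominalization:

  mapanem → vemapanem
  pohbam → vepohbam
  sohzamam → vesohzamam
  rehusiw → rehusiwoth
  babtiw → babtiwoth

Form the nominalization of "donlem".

vedonlem

mapanem and rehusiw both have 3 vowels yet inflect differently (vemapanem, rehusiwoth), so the number of vowels is not what conditions the rule; the final letter is.
"donlem" ends in -m. The stems ending in -m (mapanem → vemapanem, pohbam → vepohbam, sohzamam → vesohzamam) add the prefix ve-.
The other pattern: stems ending in -w add -oth.
So donlem → vedonlem.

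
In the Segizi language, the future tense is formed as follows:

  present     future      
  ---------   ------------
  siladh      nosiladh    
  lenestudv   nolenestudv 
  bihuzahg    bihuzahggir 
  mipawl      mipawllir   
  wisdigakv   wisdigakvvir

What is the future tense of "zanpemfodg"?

lenestudv and wisdigakv both end in -v yet inflect differently (nolenestudv, wisdigakvvir), so the final letter is not what conditions the rule; the second-to-last letter is.
"zanpemfodg" has second-to-last letter 'd'. The stems whose second-to-last letter is 'd' (lenestudv → nolenestudv, siladh → nosiladh) add the prefix no-.
So zanpemfodg → nozanpemfodg.

nozanpemfodg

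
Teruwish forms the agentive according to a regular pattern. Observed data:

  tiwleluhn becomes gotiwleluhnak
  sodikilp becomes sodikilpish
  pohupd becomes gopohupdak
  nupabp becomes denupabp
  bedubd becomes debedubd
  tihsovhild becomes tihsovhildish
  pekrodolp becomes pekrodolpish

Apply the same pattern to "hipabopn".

nupabp and pekrodolp both end in -p yet inflect differently (denupabp, pekrodolpish), so the final letter is not what conditions the rule; the second-to-last letter is.
"hipabopn" has second-to-last letter 'p'. The one such stem in the data (pohupd → gopohupdak) adds go- … -ak around the stem, so the same rule applies.
So hipabopn → gohipabopnak.

gohipabopnak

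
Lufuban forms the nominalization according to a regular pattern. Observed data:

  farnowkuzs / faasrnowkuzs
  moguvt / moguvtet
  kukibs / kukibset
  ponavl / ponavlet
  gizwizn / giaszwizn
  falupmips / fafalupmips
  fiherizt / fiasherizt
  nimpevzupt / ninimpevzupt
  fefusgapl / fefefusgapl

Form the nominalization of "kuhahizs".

fiherizt and nimpevzupt both end in -t yet inflect differently (fiasherizt, ninimpevzupt), so the final letter is not what conditions the rule; the second-to-last letter is.
"kuhahizs" has second-to-last letter 'z'. The stems whose second-to-last letter is 'z' (fiherizt → fiasherizt, gizwizn → giaszwizn, farnowkuzs → faasrnowkuzs) insert -as- after the first vowel.
The other patterns: stems whose second-to-last letter is 'p' repeat the first consonant+vowel as a prefix; stems whose second-to-last letter is 'b' or 'v' add -et.
So kuhahizs → kuashahizs.

kuashahizs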